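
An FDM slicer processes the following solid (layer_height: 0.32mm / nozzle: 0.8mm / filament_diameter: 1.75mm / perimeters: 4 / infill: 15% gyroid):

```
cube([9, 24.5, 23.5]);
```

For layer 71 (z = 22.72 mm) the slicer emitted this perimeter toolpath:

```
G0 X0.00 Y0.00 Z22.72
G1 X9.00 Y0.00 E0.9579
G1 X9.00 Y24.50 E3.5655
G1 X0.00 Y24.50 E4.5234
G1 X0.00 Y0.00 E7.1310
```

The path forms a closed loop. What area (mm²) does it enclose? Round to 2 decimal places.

220.50 mm²

Apply the shoelace formula to the sequence of (X, Y) vertices; enclosed area = 220.50 mm².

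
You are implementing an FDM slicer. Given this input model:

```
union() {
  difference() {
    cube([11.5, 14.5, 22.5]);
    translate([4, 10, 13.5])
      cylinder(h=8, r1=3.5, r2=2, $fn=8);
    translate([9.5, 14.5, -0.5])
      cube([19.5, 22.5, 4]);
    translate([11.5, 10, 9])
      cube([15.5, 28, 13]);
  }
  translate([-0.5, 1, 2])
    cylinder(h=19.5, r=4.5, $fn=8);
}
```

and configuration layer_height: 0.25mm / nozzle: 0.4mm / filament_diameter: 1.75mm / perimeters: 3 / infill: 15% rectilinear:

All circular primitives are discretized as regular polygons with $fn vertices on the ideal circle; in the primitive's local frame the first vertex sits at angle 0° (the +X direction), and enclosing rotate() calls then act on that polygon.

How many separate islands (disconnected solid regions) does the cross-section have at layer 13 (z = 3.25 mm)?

1

At z = 3.25 mm: the cube (footprint 11.5×14.5) is included at this height; the cone at (4, 10) is not intersected at this z (z outside [13.5, 21.5]); the 19.5×22.5 cube at (9.5, 14.5) contributes its full rectangle; the cube at (11.5, 10) is not intersected at this z (z outside [9, 22]); Taking the first minus the rest: starting from the 11.5×14.5 cube, the 19.5×22.5 cube at (9.5, 14.5) misses the remaining region (no effect) — 1 connected region; the r=4.5 cylinder at (-0.5, 1) gives a regular 8-gon of circumradius 4.5 (constant along its height); Taking the union: the regions partially overlap (shared area 15.91 mm²), so overlapping operands fuse into one piece — 1 connected region. Overall, the cross-section is a single solid region. Island count = 1.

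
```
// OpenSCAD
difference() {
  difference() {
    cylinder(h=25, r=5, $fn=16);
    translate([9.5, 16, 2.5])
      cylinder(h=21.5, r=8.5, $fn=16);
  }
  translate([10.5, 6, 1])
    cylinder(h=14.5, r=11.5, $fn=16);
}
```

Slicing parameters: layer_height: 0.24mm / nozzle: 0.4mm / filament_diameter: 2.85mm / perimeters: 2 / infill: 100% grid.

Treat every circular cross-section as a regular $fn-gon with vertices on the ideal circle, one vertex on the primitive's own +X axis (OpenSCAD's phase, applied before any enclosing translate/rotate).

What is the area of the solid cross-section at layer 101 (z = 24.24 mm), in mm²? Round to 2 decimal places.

76.54 mm²

At z = 24.24 mm: the cylinder: section is a regular 16-gon, circumradius r=5 (area = (16/2)·5.000²·sin(360°/16) = 76.54 mm²); the cylinder at (9.5, 16) does not reach this height (z outside [2.5, 24]); After the difference (first − rest): none of the subtracted shapes is present at this height, so the r=5 cylinder is unchanged — area = 76.54 mm²; the cylinder at (10.5, 6) does not reach this height (z outside [1, 15.5]); After the difference (first − rest): none of the subtracted shapes is present at this height, so the result so far is unchanged — area = 76.54 mm². Overall, the cross-section is a single solid region. Net area = 76.54 mm².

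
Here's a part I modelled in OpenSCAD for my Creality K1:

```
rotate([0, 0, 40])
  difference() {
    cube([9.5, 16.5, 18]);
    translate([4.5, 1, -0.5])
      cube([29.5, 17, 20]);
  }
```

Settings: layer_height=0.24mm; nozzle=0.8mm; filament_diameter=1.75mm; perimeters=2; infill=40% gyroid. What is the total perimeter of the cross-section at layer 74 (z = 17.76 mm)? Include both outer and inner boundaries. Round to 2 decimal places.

52.00 mm

At z = 17.76 mm: the cube (footprint 9.5×16.5) is included at this height (perimeter 52.00 mm); the cube at (4.5, 1) is present — its section is the full 29.5×17 rectangle (perimeter 93.00 mm); After the difference (first − rest): starting from the 9.5×16.5 cube, the 29.5×17 cube at (4.5, 1) partially overlaps it — only the 77.50 mm² overlap (of its 501.50 mm²) is removed, clipping the outline — boundary = 52.00 mm; (whole slice rotated 40° about Z — lengths, areas and connectivity unchanged). Overall, the cross-section is a single solid region. Total boundary length (outer) = 52.00 mm.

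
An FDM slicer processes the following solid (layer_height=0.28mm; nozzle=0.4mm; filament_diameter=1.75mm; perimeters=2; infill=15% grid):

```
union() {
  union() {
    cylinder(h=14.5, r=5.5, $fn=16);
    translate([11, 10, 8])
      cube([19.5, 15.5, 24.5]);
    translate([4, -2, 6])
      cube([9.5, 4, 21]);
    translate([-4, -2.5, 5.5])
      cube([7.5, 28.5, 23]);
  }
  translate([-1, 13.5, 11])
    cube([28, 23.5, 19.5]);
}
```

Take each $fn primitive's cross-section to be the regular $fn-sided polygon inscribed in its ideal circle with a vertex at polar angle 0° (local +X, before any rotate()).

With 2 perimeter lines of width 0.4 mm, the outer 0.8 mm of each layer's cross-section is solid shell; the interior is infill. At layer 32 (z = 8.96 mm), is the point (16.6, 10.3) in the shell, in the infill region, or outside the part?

At z = 8.96 mm: the r=5.5 cylinder gives a regular 16-gon of circumradius 5.5 (constant along its height); the cube at (11, 10) is present — its section is the full 19.5×15.5 rectangle; the 9.5×4 cube at (4, -2) contributes its full rectangle; the cube at (-4, -2.5) is present — its section is the full 7.5×28.5 rectangle; Taking the union: the regions partially overlap (shared area 61.09 mm²), so overlapping operands fuse into one piece — 2 connected regions; the cube at (-1, 13.5) is not intersected at this z (z outside [11, 30.5]); Merging all regions: only the result so far is present, so the union is just that shape — 2 connected regions. Overall, the cross-section has 2 separate islands. The nearest boundary edge runs (30.50, 10.00)→(11.00, 10.00); distance from the point to it = 0.30 mm. (Shell/infill is judged within the island containing the point — the largest one.) The point is inside the cross-section, 0.30 mm from the nearest boundary — within the 0.8 mm shell band (2 × 0.4).

shell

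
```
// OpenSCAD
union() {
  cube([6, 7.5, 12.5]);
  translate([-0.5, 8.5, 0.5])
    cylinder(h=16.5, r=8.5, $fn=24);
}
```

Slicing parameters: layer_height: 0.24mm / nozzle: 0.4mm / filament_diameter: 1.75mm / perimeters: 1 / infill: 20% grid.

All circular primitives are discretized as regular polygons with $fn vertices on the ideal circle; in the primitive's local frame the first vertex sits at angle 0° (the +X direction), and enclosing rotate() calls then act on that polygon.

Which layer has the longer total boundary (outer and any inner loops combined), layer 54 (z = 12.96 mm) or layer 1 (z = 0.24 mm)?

layer 54 (z = 12.96 mm)

Layer 54 (z = 12.96): the cube does not reach this height (z outside [0, 12.5]); the r=8.5 cylinder at (-0.5, 8.5) contributes a regular 24-gon of circumradius 8.5 (perimeter = 2·24·8.500·sin(180°/24) = 53.25 mm); Taking the union: only the r=8.5 cylinder at (-0.5, 8.5) is present, so the union is just that shape — boundary = 53.25 mm. So its perimeter = 53.25 mm. Layer 1 (z = 0.24): the cube (footprint 6×7.5) is included at this height (perimeter 27.00 mm); the cylinder at (-0.5, 8.5) is absent (z outside [0.5, 17]); Merging all regions: only the 6×7.5 cube is present, so the union is just that shape — boundary = 27.00 mm. So its perimeter = 27.00 mm. Layer 54 is larger (53.25 vs 27.00 mm).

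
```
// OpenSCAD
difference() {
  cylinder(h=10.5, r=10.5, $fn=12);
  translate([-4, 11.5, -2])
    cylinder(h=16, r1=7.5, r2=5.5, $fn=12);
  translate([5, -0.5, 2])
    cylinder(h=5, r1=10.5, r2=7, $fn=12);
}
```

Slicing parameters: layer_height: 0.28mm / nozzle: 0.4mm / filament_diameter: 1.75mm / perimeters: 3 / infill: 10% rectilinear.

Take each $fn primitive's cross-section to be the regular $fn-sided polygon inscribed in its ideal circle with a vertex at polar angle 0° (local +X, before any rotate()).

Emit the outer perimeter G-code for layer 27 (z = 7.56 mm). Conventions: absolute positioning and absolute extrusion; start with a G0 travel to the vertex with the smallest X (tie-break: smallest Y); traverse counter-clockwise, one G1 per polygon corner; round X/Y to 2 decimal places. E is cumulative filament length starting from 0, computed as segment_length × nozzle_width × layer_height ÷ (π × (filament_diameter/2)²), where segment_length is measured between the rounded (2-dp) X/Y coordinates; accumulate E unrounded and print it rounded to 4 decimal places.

G0 X-10.50 Y0.00 Z7.56
G1 X-9.09 Y-5.25 E0.2531
G1 X-5.25 Y-9.09 E0.5060
G1 X0.00 Y-10.50 E0.7591
G1 X5.25 Y-9.09 E1.0122
G1 X9.09 Y-5.25 E1.2651
G1 X10.50 Y0.00 E1.5182
G1 X9.09 Y5.25 E1.7714
G1 X5.25 Y9.09 E2.0242
G1 X1.90 Y9.99 E2.1858
G1 X1.46 Y8.35 E2.2648
G1 X-0.85 Y6.04 E2.4169
G1 X-4.00 Y5.20 E2.5687
G1 X-7.15 Y6.04 E2.7205
G1 X-7.73 Y6.62 E2.7587
G1 X-9.09 Y5.25 E2.8486
G1 X-10.50 Y0.00 E3.1018

At z = 7.56 mm: the r=10.5 cylinder gives a regular 12-gon of circumradius 10.5 (constant along its height); the cone at (-4, 11.5): at t=0.597 of its height the radius interpolates to r₁+(r₂−r₁)t = 6.305, giving a regular 12-gon of that circumradius; the cone at (5, -0.5) does not reach this height (z outside [2, 7]); Subtracting the remaining from the first: starting from the r=10.5 cylinder, the cone at (-4, 11.5) partially overlaps it — only the 30.67 mm² overlap (of its 119.26 mm²) is removed, clipping the outline — 1 connected region. The outline is a single polygon with 16 vertices. Extrusion per mm of travel: 0.4 × 0.28 / (π × 0.875²) = 0.046564. Accumulating E over each segment gives final E = 3.1018.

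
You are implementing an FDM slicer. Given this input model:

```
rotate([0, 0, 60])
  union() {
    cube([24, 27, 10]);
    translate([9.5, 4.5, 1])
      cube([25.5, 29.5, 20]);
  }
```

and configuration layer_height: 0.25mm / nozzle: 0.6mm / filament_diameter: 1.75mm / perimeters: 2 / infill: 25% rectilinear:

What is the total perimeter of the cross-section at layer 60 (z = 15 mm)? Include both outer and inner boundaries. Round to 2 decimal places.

110.00 mm

At z = 15 mm: the cube is absent (z outside [0, 10]); the 25.5×29.5 cube at (9.5, 4.5) contributes its full rectangle (perimeter 110.00 mm); Merging all regions: only the 25.5×29.5 cube at (9.5, 4.5) is present, so the union is just that shape — boundary = 110.00 mm; (whole slice rotated 60° about Z — lengths, areas and connectivity unchanged). Overall, the cross-section is a single solid region. Total boundary length (outer) = 110.00 mm.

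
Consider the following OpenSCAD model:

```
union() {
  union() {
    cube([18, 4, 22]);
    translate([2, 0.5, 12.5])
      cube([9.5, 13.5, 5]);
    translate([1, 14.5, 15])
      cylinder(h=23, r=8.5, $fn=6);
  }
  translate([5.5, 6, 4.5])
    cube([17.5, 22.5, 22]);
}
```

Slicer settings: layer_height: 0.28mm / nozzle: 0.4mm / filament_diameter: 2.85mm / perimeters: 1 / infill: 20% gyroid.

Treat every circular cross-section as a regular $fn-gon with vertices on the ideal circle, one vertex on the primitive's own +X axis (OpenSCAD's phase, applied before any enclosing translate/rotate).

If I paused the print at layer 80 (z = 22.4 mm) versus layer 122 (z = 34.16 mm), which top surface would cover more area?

layer 80 (z = 22.4 mm)

Layer 80 (z = 22.4): the cube does not reach this height (z outside [0, 22]); the cube at (2, 0.5) is absent (z outside [12.5, 17.5]); the r=8.5 cylinder at (1, 14.5) contributes a regular 6-gon of circumradius 8.5 (area = (6/2)·8.500²·sin(360°/6) = 187.71 mm²); Taking the union: only the r=8.5 cylinder at (1, 14.5) is present, so the union is just that shape — area = 187.71 mm²; the 17.5×22.5 cube at (5.5, 6) contributes its full rectangle (area 393.75 mm²); Taking the union: the regions partially overlap — summed areas 581.46 mm² minus the doubly-counted overlap 27.71 mm² gives 553.75 mm² — area = 553.75 mm². So its area = 553.75 mm². Layer 122 (z = 34.16): the cube is not intersected at this z (z outside [0, 22]); the cube at (2, 0.5) is absent (z outside [12.5, 17.5]); the r=8.5 cylinder at (1, 14.5) contributes a regular 6-gon of circumradius 8.5 (area = (6/2)·8.500²·sin(360°/6) = 187.71 mm²); Merging all regions: only the r=8.5 cylinder at (1, 14.5) is present, so the union is just that shape — area = 187.71 mm²; the cube at (5.5, 6) is not intersected at this z (z outside [4.5, 26.5]); Taking the union: only the result so far is present, so the union is just that shape — area = 187.71 mm². So its area = 187.71 mm². Layer 80 is larger (553.75 vs 187.71 mm²).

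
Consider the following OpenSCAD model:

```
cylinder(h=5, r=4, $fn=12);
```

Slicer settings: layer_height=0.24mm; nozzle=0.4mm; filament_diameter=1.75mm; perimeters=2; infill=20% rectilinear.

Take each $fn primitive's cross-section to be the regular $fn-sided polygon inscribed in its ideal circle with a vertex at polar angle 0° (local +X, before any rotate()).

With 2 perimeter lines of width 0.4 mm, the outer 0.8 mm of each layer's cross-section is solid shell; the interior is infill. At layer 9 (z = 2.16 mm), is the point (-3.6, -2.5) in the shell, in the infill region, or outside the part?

outside

At z = 2.16 mm: the cylinder: section is a regular 12-gon, circumradius r=4. Overall, the cross-section is a single solid region. The nearest boundary edge runs (-3.46, -2.00)→(-2.00, -3.46); distance from the point to it = 0.45 mm. The point is not inside any of the regions above, so it lies outside the cross-section (0.45 mm from the nearest boundary).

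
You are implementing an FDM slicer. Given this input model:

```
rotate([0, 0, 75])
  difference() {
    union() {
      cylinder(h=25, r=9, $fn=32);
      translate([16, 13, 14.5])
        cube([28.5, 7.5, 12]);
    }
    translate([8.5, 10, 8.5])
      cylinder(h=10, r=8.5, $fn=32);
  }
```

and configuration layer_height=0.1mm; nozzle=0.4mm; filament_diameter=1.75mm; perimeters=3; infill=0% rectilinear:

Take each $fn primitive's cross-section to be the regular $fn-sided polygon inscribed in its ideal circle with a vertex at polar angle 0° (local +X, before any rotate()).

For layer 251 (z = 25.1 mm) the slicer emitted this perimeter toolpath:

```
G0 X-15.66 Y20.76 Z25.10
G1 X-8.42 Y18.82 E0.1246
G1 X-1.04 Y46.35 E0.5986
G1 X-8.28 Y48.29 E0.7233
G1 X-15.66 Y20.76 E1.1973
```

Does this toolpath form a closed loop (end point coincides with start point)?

Start point (G0): (-15.66, 20.76). End point (last G1): the path returns to the start — closed.

yes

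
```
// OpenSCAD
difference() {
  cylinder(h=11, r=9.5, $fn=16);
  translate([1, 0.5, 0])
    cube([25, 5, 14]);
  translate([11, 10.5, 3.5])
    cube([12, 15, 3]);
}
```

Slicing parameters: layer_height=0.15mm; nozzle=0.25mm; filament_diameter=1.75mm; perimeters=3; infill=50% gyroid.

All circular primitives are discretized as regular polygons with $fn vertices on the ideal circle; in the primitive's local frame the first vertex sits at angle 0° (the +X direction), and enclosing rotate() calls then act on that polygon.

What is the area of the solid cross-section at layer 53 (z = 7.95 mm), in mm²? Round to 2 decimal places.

At z = 7.95 mm: the r=9.5 cylinder contributes a regular 16-gon of circumradius 9.5 (area = (16/2)·9.500²·sin(360°/16) = 276.30 mm²); the 25×5 cube at (1, 0.5) contributes its full rectangle (area 125.00 mm²); the cube at (11, 10.5) is absent (z outside [3.5, 6.5]); After the difference (first − rest): starting from the r=9.5 cylinder (276.30 mm²), the 25×5 cube at (1, 0.5) partially overlaps it — only the 38.70 mm² overlap (of its 125.00 mm²) is removed, clipping the outline — area = 237.60 mm². Overall, the cross-section is a single solid region. Net area = 237.60 mm².

237.60 mm²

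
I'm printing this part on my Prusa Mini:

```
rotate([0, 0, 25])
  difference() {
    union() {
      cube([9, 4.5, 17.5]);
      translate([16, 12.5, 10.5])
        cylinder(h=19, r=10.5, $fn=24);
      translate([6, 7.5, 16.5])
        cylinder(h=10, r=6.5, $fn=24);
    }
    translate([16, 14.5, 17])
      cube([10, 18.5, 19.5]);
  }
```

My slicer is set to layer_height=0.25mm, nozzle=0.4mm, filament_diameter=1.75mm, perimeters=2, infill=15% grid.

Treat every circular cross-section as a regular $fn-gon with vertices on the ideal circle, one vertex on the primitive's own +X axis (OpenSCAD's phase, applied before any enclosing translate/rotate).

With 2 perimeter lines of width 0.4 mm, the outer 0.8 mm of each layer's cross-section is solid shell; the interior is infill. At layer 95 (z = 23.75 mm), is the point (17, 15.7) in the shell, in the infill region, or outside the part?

infill

At z = 23.75 mm: the cube is absent (z outside [0, 17.5]); the r=10.5 cylinder at (16, 12.5) gives a regular 24-gon of circumradius 10.5 (constant along its height); the r=6.5 cylinder at (6, 7.5) gives a regular 24-gon of circumradius 6.5 (constant along its height); Combining (union): the regions partially overlap (shared area 47.97 mm²), so overlapping operands fuse into one piece — 1 connected region; the 10×18.5 cube at (16, 14.5) contributes its full rectangle; Taking the first minus the rest: starting from that combined region, the 10×18.5 cube at (16, 14.5) partially overlaps it — only the 64.71 mm² overlap (of its 185.00 mm²) is removed, clipping the outline — 1 connected region; (whole slice rotated 25° about Z — lengths, areas and connectivity unchanged). Overall, the cross-section is a single solid region. Undo the 25° rotation: the query point maps to (22.042, 7.045) in the un-rotated model frame. The nearest boundary edge runs (25.09, 7.25)→(23.42, 5.08); distance from the point to it = 2.30 mm. The point is inside the cross-section and 2.30 mm from the nearest boundary — more than the 0.8 mm shell width (2 × 0.4), so it's in the infill interior.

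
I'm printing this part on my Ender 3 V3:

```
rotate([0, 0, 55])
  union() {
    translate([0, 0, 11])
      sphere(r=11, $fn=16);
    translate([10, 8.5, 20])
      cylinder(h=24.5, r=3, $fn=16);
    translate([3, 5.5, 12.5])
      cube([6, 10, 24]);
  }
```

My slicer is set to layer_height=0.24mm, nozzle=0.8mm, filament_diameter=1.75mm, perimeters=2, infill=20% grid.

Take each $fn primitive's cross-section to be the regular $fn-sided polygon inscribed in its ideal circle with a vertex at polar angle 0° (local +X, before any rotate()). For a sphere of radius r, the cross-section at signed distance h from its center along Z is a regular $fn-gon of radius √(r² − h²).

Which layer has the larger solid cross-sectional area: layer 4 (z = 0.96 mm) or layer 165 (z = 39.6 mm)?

layer 4 (z = 0.96 mm)

Layer 4 (z = 0.96): the r=11 sphere contributes a regular 16-gon of circumradius √(11²−10.04²) = 4.494 (area = (16/2)·4.494²·sin(360°/16) = 61.84 mm²); the cylinder at (10, 8.5) is absent (z outside [20, 44.5]); the cube at (3, 5.5) does not reach this height (z outside [12.5, 36.5]); Combining (union): only the r=11 sphere is present, so the union is just that shape — area = 61.84 mm²; (rotated 55° about Z; rotation is an isometry so areas/perimeters/island counts are preserved). So its area = 61.84 mm². Layer 165 (z = 39.6): the sphere is not intersected at this z (|z−center|=28.600 > r=11); the cylinder at (10, 8.5): section is a regular 16-gon, circumradius r=3 (area = (16/2)·3.000²·sin(360°/16) = 27.55 mm²); the cube at (3, 5.5) does not reach this height (z outside [12.5, 36.5]); Combining (union): only the r=3 cylinder at (10, 8.5) is present, so the union is just that shape — area = 27.55 mm²; (whole slice rotated 55° about Z — lengths, areas and connectivity unchanged). So its area = 27.55 mm². Layer 4 is larger (61.84 vs 27.55 mm²).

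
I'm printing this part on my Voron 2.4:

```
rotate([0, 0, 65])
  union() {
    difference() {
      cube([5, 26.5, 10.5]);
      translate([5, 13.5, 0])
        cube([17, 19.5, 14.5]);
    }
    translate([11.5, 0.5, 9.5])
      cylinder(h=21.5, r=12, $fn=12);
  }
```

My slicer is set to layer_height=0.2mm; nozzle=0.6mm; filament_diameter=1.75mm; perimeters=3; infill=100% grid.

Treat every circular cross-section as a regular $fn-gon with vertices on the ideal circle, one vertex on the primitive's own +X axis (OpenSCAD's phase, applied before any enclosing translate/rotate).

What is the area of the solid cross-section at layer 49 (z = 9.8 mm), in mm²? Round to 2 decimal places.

At z = 9.8 mm: the 5×26.5 cube contributes its full rectangle (area 132.50 mm²); the cube at (5, 13.5) is present — its section is the full 17×19.5 rectangle (area 331.50 mm²); After the difference (first − rest): starting from the 5×26.5 cube (132.50 mm²), the 17×19.5 cube at (5, 13.5) misses the remaining region (no effect) — area = 132.50 mm²; the r=12 cylinder at (11.5, 0.5) contributes a regular 12-gon of circumradius 12 (area = (12/2)·12.000²·sin(360°/12) = 432.00 mm²); Merging all regions: the regions partially overlap — summed areas 564.50 mm² minus the doubly-counted overlap 37.79 mm² gives 526.71 mm² — area = 526.71 mm²; (whole slice rotated 65° about Z — lengths, areas and connectivity unchanged). Overall, the cross-section is a single solid region. Net area = 526.71 mm².

526.71 mm²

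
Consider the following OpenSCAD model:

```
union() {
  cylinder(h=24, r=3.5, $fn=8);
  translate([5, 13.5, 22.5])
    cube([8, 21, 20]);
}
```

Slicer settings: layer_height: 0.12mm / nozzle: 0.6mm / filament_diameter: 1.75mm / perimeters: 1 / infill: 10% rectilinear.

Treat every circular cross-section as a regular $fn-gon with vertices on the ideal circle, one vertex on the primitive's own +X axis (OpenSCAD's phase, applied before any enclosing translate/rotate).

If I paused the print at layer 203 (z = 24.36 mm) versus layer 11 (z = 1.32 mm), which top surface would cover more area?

Layer 203 (z = 24.36): the cylinder is not intersected at this z (z outside [0, 24]); the cube at (5, 13.5) (footprint 8×21) is included at this height (area 168.00 mm²); Taking the union: only the 8×21 cube at (5, 13.5) is present, so the union is just that shape — area = 168.00 mm². So its area = 168.00 mm². Layer 11 (z = 1.32): the cylinder: section is a regular 8-gon, circumradius r=3.5 (area = (8/2)·3.500²·sin(360°/8) = 34.65 mm²); the cube at (5, 13.5) does not reach this height (z outside [22.5, 42.5]); Combining (union): only the r=3.5 cylinder is present, so the union is just that shape — area = 34.65 mm². So its area = 34.65 mm². Layer 203 is larger (168.00 vs 34.65 mm²).

layer 203 (z = 24.36 mm)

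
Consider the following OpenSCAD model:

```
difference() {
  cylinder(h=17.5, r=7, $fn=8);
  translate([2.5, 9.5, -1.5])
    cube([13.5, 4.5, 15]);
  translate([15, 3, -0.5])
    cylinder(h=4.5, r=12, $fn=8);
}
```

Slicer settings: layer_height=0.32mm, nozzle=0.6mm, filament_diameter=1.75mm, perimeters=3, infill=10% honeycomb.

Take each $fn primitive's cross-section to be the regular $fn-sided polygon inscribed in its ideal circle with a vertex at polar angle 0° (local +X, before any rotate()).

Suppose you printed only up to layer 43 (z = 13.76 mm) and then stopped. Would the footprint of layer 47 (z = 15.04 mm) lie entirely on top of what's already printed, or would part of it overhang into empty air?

Compare the two slices. At z = 13.76: the cylinder: section is a regular 8-gon, circumradius r=7 (area = (8/2)·7.000²·sin(360°/8) = 138.59 mm²); the cube at (2.5, 9.5) is not intersected at this z (z outside [-1.5, 13.5]); the cylinder at (15, 3) is not intersected at this z (z outside [-0.5, 4]); Taking the first minus the rest: none of the subtracted shapes is present at this height, so the r=7 cylinder is unchanged — area = 138.59 mm². At z = 15.04: the r=7 cylinder gives a regular 8-gon of circumradius 7 (constant along its height) (area = (8/2)·7.000²·sin(360°/8) = 138.59 mm²); the cube at (2.5, 9.5) is not intersected at this z (z outside [-1.5, 13.5]); the cylinder at (15, 3) does not reach this height (z outside [-0.5, 4]); Taking the first minus the rest: none of the subtracted shapes is present at this height, so the r=7 cylinder is unchanged — area = 138.59 mm². Checking containment: the cross-section at z = 15.04 is a subset of the cross-section at z = 13.76.

entirely on top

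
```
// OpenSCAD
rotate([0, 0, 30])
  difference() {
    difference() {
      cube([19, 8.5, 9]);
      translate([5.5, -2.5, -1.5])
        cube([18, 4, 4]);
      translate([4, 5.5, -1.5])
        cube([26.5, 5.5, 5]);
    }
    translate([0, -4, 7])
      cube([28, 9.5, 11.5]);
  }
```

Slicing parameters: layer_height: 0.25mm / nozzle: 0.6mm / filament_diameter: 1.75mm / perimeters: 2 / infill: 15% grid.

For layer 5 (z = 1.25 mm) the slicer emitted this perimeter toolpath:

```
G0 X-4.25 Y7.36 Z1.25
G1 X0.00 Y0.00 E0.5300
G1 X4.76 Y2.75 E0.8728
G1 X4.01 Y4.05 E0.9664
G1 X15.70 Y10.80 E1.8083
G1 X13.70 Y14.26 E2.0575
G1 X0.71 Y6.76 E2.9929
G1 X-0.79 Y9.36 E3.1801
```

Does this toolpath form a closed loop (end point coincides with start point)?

no

Start point (G0): (-4.25, 7.36). End point (last G1): the path does not return to the start — open.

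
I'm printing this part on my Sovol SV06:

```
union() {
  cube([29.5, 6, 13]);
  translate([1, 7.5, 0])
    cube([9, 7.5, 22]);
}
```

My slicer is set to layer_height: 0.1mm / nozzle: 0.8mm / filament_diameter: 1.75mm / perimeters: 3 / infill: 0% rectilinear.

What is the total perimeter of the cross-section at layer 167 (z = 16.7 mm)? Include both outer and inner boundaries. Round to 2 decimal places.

33.00 mm

At z = 16.7 mm: the cube is absent (z outside [0, 13]); the cube at (1, 7.5) (footprint 9×7.5) is included at this height (perimeter 33.00 mm); Combining (union): only the 9×7.5 cube at (1, 7.5) is present, so the union is just that shape — boundary = 33.00 mm. Overall, the cross-section is a single solid region. Total boundary length (outer) = 33.00 mm.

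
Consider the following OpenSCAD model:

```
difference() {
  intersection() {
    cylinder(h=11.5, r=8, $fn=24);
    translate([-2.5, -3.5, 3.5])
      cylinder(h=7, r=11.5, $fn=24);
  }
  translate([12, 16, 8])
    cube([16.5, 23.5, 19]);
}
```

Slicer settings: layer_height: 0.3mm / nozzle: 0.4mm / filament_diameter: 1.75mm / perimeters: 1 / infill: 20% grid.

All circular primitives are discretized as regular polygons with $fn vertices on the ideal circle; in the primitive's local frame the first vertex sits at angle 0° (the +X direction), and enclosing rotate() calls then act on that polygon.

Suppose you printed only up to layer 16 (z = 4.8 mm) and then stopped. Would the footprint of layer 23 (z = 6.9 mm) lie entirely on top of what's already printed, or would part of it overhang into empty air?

Compare the two slices. At z = 4.8: the r=8 cylinder contributes a regular 24-gon of circumradius 8 (area = (24/2)·8.000²·sin(360°/24) = 198.77 mm²); the r=11.5 cylinder at (-2.5, -3.5) gives a regular 24-gon of circumradius 11.5 (constant along its height) (area = (24/2)·11.500²·sin(360°/24) = 410.75 mm²); Taking the intersection: the r=11.5 cylinder at (-2.5, -3.5) partially overlaps the r=8 cylinder; clipping to the common part keeps 192.30 mm² — area = 192.30 mm²; the cube at (12, 16) is absent (z outside [8, 27]); Taking the first minus the rest: none of the subtracted shapes is present at this height, so the result so far is unchanged — area = 192.30 mm². At z = 6.9: the cylinder: section is a regular 24-gon, circumradius r=8 (area = (24/2)·8.000²·sin(360°/24) = 198.77 mm²); the r=11.5 cylinder at (-2.5, -3.5) contributes a regular 24-gon of circumradius 11.5 (area = (24/2)·11.500²·sin(360°/24) = 410.75 mm²); Taking the intersection: the r=11.5 cylinder at (-2.5, -3.5) partially overlaps the r=8 cylinder; clipping to the common part keeps 192.30 mm² — area = 192.30 mm²; the cube at (12, 16) is not intersected at this z (z outside [8, 27]); Subtracting the remaining from the first: none of the subtracted shapes is present at this height, so that combined region is unchanged — area = 192.30 mm². Checking containment: the cross-section at z = 6.9 is a subset of the cross-section at z = 4.8.

entirely on top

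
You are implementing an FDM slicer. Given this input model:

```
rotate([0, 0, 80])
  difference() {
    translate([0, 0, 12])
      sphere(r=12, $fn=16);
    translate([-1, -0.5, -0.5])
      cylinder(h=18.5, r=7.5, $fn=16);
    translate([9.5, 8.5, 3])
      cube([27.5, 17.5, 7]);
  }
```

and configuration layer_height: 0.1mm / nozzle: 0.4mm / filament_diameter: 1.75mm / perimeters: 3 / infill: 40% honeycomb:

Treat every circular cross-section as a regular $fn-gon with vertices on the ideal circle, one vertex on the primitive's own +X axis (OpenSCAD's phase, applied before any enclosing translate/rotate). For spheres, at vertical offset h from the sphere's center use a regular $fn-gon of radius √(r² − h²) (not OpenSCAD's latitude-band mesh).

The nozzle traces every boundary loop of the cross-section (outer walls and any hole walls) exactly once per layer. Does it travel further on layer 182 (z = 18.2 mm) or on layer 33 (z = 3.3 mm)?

Layer 182 (z = 18.2): the r=12 sphere contributes a regular 16-gon of circumradius √(12²−6.2²) = 10.274 (perimeter = 2·16·10.274·sin(180°/16) = 64.14 mm); the cylinder at (-1, -0.5) is not intersected at this z (z outside [-0.5, 18]); the cube at (9.5, 8.5) is absent (z outside [3, 10]); Taking the first minus the rest: none of the subtracted shapes is present at this height, so the r=12 sphere is unchanged — boundary = 64.14 mm; (whole slice rotated 80° about Z — lengths, areas and connectivity unchanged). So its perimeter = 64.14 mm. Layer 33 (z = 3.3): the r=12 sphere contributes a regular 16-gon of circumradius √(12²−8.7²) = 8.265 (perimeter = 2·16·8.265·sin(180°/16) = 51.60 mm); the r=7.5 cylinder at (-1, -0.5) gives a regular 16-gon of circumradius 7.5 (constant along its height) (perimeter = 2·16·7.500·sin(180°/16) = 46.82 mm); the 27.5×17.5 cube at (9.5, 8.5) contributes its full rectangle (perimeter 90.00 mm); Subtracting the remaining from the first: starting from the r=12 sphere, the r=7.5 cylinder at (-1, -0.5) partially overlaps it — only the 169.06 mm² overlap (of its 172.21 mm²) is removed, clipping the outline; the 27.5×17.5 cube at (9.5, 8.5) misses the remaining region (no effect) — boundary = 73.57 mm; (whole slice rotated 80° about Z — lengths, areas and connectivity unchanged). So its perimeter = 73.57 mm. Layer 33 is larger (73.57 vs 64.14 mm).

layer 33 (z = 3.3 mm)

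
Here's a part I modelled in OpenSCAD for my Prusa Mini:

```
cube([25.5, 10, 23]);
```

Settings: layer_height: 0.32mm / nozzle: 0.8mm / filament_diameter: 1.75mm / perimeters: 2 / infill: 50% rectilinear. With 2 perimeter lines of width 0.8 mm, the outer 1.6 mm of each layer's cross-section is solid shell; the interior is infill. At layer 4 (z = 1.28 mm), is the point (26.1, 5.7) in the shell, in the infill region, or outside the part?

At z = 1.28 mm: the cube is present — its section is the full 25.5×10 rectangle. Overall, the cross-section is a single solid region. The nearest boundary edge runs (25.50, 0.00)→(25.50, 10.00); distance from the point to it = 0.60 mm. The point is not inside any of the regions above, so it lies outside the cross-section (0.60 mm from the nearest boundary).

outside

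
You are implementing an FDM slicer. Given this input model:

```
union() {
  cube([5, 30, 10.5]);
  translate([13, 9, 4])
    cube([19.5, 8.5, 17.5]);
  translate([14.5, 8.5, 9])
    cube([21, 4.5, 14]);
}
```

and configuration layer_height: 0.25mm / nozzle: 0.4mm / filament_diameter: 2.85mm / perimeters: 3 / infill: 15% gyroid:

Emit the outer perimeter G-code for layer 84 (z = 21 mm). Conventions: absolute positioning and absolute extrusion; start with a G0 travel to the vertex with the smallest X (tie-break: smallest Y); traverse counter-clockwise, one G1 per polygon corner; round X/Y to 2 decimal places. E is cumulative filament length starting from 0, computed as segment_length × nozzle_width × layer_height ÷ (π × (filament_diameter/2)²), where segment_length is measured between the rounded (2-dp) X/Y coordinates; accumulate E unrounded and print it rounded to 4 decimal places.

G0 X13.00 Y9.00 Z21.00
G1 X14.50 Y9.00 E0.0235
G1 X14.50 Y8.50 E0.0314
G1 X35.50 Y8.50 E0.3605
G1 X35.50 Y13.00 E0.4311
G1 X32.50 Y13.00 E0.4781
G1 X32.50 Y17.50 E0.5486
G1 X13.00 Y17.50 E0.8543
G1 X13.00 Y9.00 E0.9876

At z = 21 mm: the cube is not intersected at this z (z outside [0, 10.5]); the cube at (13, 9) is present — its section is the full 19.5×8.5 rectangle; the cube at (14.5, 8.5) (footprint 21×4.5) is included at this height; Combining (union): the regions partially overlap (shared area 72.00 mm²), so overlapping operands fuse into one piece — 1 connected region. The outline is a single polygon with 8 vertices. Extrusion per mm of travel: 0.4 × 0.25 / (π × 1.425²) = 0.015675. Accumulating E over each segment gives final E = 0.9876.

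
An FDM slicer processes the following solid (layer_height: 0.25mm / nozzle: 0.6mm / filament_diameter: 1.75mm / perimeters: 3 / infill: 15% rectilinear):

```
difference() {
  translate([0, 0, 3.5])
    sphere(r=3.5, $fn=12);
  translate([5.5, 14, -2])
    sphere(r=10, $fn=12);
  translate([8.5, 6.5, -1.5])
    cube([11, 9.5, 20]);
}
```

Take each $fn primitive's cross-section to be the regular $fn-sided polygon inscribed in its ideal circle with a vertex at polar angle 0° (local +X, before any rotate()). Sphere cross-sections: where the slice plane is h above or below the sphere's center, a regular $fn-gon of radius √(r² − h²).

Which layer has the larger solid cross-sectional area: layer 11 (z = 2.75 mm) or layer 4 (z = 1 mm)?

layer 11 (z = 2.75 mm)

Layer 11 (z = 2.75): the r=3.5 sphere slices to a regular 12-gon of circumradius 3.419 (√(r²−h²) with h=0.75 from center) (area = (12/2)·3.419²·sin(360°/12) = 35.06 mm²); the r=10 sphere at (5.5, 14) contributes a regular 12-gon of circumradius √(10²−4.75²) = 8.800 (area = (12/2)·8.800²·sin(360°/12) = 232.31 mm²); the cube at (8.5, 6.5) is present — its section is the full 11×9.5 rectangle (area 104.50 mm²); Taking the first minus the rest: starting from the r=3.5 sphere (35.06 mm²), the r=10 sphere at (5.5, 14) misses the remaining region (no effect); the 11×9.5 cube at (8.5, 6.5) misses the remaining region (no effect) — area = 35.06 mm². So its area = 35.06 mm². Layer 4 (z = 1): the r=3.5 sphere slices to a regular 12-gon of circumradius 2.449 (√(r²−h²) with h=2.5 from center) (area = (12/2)·2.449²·sin(360°/12) = 18.00 mm²); the r=10 sphere at (5.5, 14) slices to a regular 12-gon of circumradius 9.539 (√(r²−h²) with h=3 from center) (area = (12/2)·9.539²·sin(360°/12) = 273.00 mm²); the cube at (8.5, 6.5) (footprint 11×9.5) is included at this height (area 104.50 mm²); Subtracting the remaining from the first: starting from the r=3.5 sphere (18.00 mm²), the r=10 sphere at (5.5, 14) misses the remaining region (no effect); the 11×9.5 cube at (8.5, 6.5) misses the remaining region (no effect) — area = 18.00 mm². So its area = 18.00 mm². Layer 11 is larger (35.06 vs 18.00 mm²).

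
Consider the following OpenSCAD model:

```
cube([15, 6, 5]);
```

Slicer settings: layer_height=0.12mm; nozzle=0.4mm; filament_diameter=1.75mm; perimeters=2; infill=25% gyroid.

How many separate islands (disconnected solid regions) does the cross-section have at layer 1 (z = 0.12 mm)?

1

At z = 0.12 mm: the 15×6 cube contributes its full rectangle. Overall, the cross-section is a single solid region. Island count = 1.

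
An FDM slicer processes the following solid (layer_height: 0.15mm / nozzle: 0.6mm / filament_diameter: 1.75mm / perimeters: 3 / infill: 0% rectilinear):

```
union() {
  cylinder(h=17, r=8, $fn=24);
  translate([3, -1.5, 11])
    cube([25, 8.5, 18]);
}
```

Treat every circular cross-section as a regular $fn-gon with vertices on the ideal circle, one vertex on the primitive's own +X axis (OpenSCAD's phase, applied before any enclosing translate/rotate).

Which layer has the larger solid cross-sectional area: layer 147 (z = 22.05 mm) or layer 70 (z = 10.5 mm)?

Layer 147 (z = 22.05): the cylinder is not intersected at this z (z outside [0, 17]); the cube at (3, -1.5) (footprint 25×8.5) is included at this height (area 212.50 mm²); Combining (union): only the 25×8.5 cube at (3, -1.5) is present, so the union is just that shape — area = 212.50 mm². So its area = 212.50 mm². Layer 70 (z = 10.5): the r=8 cylinder gives a regular 24-gon of circumradius 8 (constant along its height) (area = (24/2)·8.000²·sin(360°/24) = 198.77 mm²); the cube at (3, -1.5) is absent (z outside [11, 29]); Taking the union: only the r=8 cylinder is present, so the union is just that shape — area = 198.77 mm². So its area = 198.77 mm². Layer 147 is larger (212.50 vs 198.77 mm²).

layer 147 (z = 22.05 mm)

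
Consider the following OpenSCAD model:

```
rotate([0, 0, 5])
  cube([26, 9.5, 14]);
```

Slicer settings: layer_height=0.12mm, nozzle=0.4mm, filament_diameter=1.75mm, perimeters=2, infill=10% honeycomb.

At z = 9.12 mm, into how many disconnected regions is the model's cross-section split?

1

At z = 9.12 mm: the cube is present — its section is the full 26×9.5 rectangle; (rotated 5° about Z; rotation is an isometry so areas/perimeters/island counts are preserved). The result has 1 disconnected region.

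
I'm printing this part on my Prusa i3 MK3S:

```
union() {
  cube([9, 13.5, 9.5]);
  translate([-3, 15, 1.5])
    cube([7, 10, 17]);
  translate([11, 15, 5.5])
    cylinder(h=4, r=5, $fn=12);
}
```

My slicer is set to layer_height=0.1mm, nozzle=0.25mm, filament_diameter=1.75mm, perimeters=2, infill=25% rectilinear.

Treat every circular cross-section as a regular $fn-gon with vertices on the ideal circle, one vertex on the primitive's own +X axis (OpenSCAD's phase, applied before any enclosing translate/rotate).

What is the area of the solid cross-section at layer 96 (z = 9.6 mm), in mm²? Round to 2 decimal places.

At z = 9.6 mm: the cube is absent (z outside [0, 9.5]); the 7×10 cube at (-3, 15) contributes its full rectangle (area 70.00 mm²); the cylinder at (11, 15) is absent (z outside [5.5, 9.5]); Merging all regions: only the 7×10 cube at (-3, 15) is present, so the union is just that shape — area = 70.00 mm². Overall, the cross-section is a single solid region. Net area = 70.00 mm².

70.00 mm²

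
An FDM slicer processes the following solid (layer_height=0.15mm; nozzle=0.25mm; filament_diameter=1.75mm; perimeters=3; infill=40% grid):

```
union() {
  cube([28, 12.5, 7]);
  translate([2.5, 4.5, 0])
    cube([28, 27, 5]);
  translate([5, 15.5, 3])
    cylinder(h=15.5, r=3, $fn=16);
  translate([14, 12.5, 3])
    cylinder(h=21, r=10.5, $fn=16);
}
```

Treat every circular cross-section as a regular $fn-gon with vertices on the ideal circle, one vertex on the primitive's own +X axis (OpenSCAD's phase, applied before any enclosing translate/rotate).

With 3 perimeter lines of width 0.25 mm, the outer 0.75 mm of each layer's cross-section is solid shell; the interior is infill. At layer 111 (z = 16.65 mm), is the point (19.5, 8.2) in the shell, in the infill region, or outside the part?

infill

At z = 16.65 mm: the cube does not reach this height (z outside [0, 7]); the cube at (2.5, 4.5) does not reach this height (z outside [0, 5]); the r=3 cylinder at (5, 15.5) gives a regular 16-gon of circumradius 3 (constant along its height); the r=10.5 cylinder at (14, 12.5) gives a regular 16-gon of circumradius 10.5 (constant along its height); Merging all regions: the regions partially overlap (shared area 18.07 mm²), so overlapping operands fuse into one piece — 1 connected region. Overall, the cross-section is a single solid region. The nearest boundary edge runs (23.70, 8.48)→(21.42, 5.08); distance from the point to it = 3.34 mm. The point is inside the cross-section and 3.34 mm from the nearest boundary — more than the 0.75 mm shell width (3 × 0.25), so it's in the infill interior.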